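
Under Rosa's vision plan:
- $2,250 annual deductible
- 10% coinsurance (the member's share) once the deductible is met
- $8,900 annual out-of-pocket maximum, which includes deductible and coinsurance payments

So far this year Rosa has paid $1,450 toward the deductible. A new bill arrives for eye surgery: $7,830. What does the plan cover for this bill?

$6,327

Remaining deductible: $2,250 − $1,450 = $800.
That leaves $7,830 − $800 = $7,030 for coinsurance.
Coinsurance: $7,030 × 10% = $703.
So the member owes $800 + $703 = $1,503 before any cap.
Total out-of-pocket so far would be $1,450 + $1,503 = $2,953, below the $8,900 cap — no reduction.
The insurer covers the remainder: $7,830 − $1,503 = $6,327.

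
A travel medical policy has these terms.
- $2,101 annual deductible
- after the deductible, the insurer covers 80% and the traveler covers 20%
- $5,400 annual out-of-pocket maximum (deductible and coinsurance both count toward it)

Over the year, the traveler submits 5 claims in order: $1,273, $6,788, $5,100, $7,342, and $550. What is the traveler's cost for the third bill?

$1,020

Bill 1, $1,273: all of it applies to the deductible. Cost to traveler: $1,273. OOP to date $1,273.
Bill 2, $6,788: deductible takes $828, $5,960 remains; traveler's 20% is $1,192. Cost to traveler: $2,020. OOP to date $3,293.
Bill 3, $5,100: 20% coinsurance on $5,100 = $1,020. Traveler pays $1,020; OOP now $4,313.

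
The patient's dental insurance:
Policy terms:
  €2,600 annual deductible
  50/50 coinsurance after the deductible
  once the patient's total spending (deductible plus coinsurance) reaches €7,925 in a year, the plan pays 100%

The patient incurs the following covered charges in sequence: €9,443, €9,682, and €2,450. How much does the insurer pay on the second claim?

Bill 1, €9,443: deductible takes €2,600, €6,843 remains; coinsurance €6,843 × 50% = €3,421.50. Patient owes €6,021.50 (running OOP €6,021.50). Insurer: €9,443 − €6,021.50 = €3,421.50.
Bill 2, €9,682: deductible met; 50% of €9,682 = €4,841. That would push OOP to €10,862.50, over the €7,925 cap, so patient pays €7,925 − €6,021.50 = €1,903.50. Insurer: €9,682 − €1,903.50 = €7,778.50.

€7,778.50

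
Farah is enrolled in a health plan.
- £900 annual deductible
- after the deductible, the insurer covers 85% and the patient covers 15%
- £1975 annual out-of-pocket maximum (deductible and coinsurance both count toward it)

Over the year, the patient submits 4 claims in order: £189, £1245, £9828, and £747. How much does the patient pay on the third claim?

£994.90

#1 (£189): all of it applies to the deductible. Patient pays £189; OOP now £189.
#2 (£1245): deductible takes £711, £534 remains; patient's 15% is £80.10. Cost to patient: £791.10. OOP to date £980.10.
#3 (£9828): deductible met; 15% of £9828 = £1474.20. Adding that to £980.10 gives £2454.30, past the £1975 cap; patient pays only £1975 − £980.10 = £994.90.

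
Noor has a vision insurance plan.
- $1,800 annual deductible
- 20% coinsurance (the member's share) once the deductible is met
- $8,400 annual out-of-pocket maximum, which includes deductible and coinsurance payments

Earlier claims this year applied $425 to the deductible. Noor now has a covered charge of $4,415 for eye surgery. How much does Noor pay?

$1,983

Deductible still to meet: $1,800 − $425 = $1,375.
After the $1,375 deductible portion, $4,415 − $1,375 = $3,040 is subject to coinsurance.
Coinsurance: $3,040 × 20% = $608.
That puts the member's cost at $1,375 + $608 = $1,983 before any cap.
Year-to-date out-of-pocket becomes $425 + $1,983 = $2,408, still under the $8,400 maximum, so no cap applies.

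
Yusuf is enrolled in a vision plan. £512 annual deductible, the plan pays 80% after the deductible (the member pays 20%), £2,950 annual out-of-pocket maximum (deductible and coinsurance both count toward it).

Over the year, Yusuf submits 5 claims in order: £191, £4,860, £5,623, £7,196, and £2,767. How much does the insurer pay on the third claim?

Claim 1 — £191: fully absorbed by the deductible. Member owes £191 (running OOP £191). Plan pays £191 − £191 = £0.
Claim 2 — £4,860: £321 finishes the deductible; £4,539 goes to coinsurance; 20% of £4,539 = £907.80. Member pays £1,228.80; OOP now £1,419.80. Insurer: £4,860 − £1,228.80 = £3,631.20.
Claim 3 — £5,623: deductible met; 20% of £5,623 = £1,124.60. Member owes £1,124.60 (running OOP £2,544.40). Plan pays £5,623 − £1,124.60 = £4,498.40.

£4,498.40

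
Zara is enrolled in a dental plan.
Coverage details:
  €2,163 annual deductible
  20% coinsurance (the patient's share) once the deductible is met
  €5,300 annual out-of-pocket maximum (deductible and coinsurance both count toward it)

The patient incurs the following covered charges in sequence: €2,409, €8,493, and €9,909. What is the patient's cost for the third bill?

Claim 1 (€2,409): €2,163 finishes the deductible; €246 goes to coinsurance; coinsurance €246 × 20% = €49.20. Patient pays €2,212.20; OOP now €2,212.20.
Claim 2 (€8,493): deductible already satisfied, so patient's share is 20% × €8,493 = €1,698.60. Cost to patient: €1,698.60. OOP to date €3,910.80.
Claim 3 (€9,909): deductible already satisfied, so patient's share is 20% × €9,909 = €1,981.80. Adding that to €3,910.80 gives €5,892.60, past the €5,300 cap; patient pays only €5,300 − €3,910.80 = €1,389.20.

€1,389.20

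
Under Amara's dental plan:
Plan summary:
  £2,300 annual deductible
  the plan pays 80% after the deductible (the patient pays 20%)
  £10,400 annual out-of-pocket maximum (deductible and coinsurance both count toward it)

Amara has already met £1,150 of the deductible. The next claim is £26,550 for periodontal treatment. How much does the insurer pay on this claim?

£20,320

Remaining deductible: £2,300 − £1,150 = £1,150.
The remaining £25,400 (= £26,550 − £1,150) moves to coinsurance.
20% of £25,400 = £5,080 falls to the patient.
So the patient owes £1,150 + £5,080 = £6,230 before any cap.
Cumulative spending £1,150 + £6,230 = £7,380 stays under the £10,400 maximum.
Insurer pays the balance: £26,550 − £6,230 = £20,320.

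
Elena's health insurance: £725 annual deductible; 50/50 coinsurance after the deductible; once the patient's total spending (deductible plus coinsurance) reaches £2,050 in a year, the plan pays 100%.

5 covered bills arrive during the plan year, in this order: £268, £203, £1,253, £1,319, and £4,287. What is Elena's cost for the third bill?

Claim 1 (£268): fully absorbed by the deductible. Patient pays £268; OOP now £268.
Claim 2 (£203): entire amount goes to the deductible. Patient owes £203 (running OOP £471).
Claim 3 (£1,253): £254 to deductible, leaving £999; coinsurance £999 × 50% = £499.50. Patient owes £753.50 (running OOP £1,224.50).

£753.50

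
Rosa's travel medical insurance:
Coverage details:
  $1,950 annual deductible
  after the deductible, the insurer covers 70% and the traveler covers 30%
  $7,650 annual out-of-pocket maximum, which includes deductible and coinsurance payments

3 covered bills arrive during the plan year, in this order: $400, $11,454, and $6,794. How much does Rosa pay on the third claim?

$2,038.20

Bill 1, $400: fully absorbed by the deductible. Cost to traveler: $400. OOP to date $400.
Bill 2, $11,454: deductible takes $1,550, $9,904 remains; traveler's 30% is $2,971.20. Traveler owes $4,521.20 (running OOP $4,921.20).
Bill 3, $6,794: 30% coinsurance on $6,794 = $2,038.20. Traveler owes $2,038.20 (running OOP $6,959.40).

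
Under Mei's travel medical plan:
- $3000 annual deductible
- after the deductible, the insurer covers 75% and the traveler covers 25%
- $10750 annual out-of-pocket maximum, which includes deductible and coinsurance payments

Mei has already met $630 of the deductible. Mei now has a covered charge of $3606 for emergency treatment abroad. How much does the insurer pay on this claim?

$927

$630 of the $3000 deductible is already met, leaving $2370.
The remaining $1236 (= $3606 − $2370) moves to coinsurance.
Traveler's 25% share of $1236 is $309.
So the traveler owes $2370 + $309 = $2679 before any cap.
Total out-of-pocket so far would be $630 + $2679 = $3309, below the $10750 cap — no reduction.
Insurer pays the balance: $3606 − $2679 = $927.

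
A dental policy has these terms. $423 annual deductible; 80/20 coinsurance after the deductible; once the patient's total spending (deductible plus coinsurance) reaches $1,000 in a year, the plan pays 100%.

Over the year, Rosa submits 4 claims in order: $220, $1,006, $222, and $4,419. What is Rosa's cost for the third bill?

$44.40

Claim 1 — $220: all of it applies to the deductible. Cost to patient: $220. OOP to date $220.
Claim 2 — $1,006: $203 to deductible, leaving $803; coinsurance $803 × 20% = $160.60. Cost to patient: $363.60. OOP to date $583.60.
Claim 3 — $222: deductible met; 20% of $222 = $44.40. Cost to patient: $44.40. OOP to date $628.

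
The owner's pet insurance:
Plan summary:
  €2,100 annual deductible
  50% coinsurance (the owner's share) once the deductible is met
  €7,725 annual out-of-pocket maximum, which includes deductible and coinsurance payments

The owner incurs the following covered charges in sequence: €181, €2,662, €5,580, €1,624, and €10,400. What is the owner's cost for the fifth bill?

€1,651.50

Claim 1 — €181: all of it applies to the deductible. Cost to owner: €181. OOP to date €181.
Claim 2 — €2,662: €1,919 to deductible, leaving €743; coinsurance €743 × 50% = €371.50. Cost to owner: €2,290.50. OOP to date €2,471.50.
Claim 3 — €5,580: deductible already satisfied, so owner's share is 50% × €5,580 = €2,790. Owner pays €2,790; OOP now €5,261.50.
Claim 4 — €1,624: 50% coinsurance on €1,624 = €812. Owner owes €812 (running OOP €6,073.50).
Claim 5 — €10,400: deductible already satisfied, so owner's share is 50% × €10,400 = €5,200. OOP would hit €11,273.50 > €7,725, so the cap limits the owner to €7,725 − €6,073.50 = €1,651.50.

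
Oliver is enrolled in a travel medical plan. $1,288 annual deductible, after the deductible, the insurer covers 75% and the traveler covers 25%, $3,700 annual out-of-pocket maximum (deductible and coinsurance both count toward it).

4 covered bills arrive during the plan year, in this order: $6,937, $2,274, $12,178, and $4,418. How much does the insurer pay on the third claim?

$11,746.75

Claim 1 — $6,937: $1,288 to deductible, leaving $5,649; traveler's 25% is $1,412.25. Traveler owes $2,700.25 (running OOP $2,700.25). Insurer: $6,937 − $2,700.25 = $4,236.75.
Claim 2 — $2,274: 25% coinsurance on $2,274 = $568.50. Cost to traveler: $568.50. OOP to date $3,268.75. Insurer: $2,274 − $568.50 = $1,705.50.
Claim 3 — $12,178: deductible already satisfied, so traveler's share is 25% × $12,178 = $3,044.50. OOP would hit $6,313.25 > $3,700, so the cap limits the traveler to $3,700 − $3,268.75 = $431.25. Insurer: $12,178 − $431.25 = $11,746.75.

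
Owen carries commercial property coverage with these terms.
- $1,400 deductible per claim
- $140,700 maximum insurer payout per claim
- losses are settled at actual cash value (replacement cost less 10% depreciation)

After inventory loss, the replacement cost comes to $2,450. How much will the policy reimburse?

$805

Actual cash value after 10% depreciation: $2,450 × 90% = $2,205.
Subtract the deductible: $2,205 − $1,400 = $805.
That's under the $140,700 cap, so the insurer reimburses the full $805.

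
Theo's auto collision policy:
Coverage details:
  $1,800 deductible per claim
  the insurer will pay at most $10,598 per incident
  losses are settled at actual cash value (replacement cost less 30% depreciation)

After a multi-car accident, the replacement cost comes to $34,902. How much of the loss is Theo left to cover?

$24,304

Actual cash value after 30% depreciation: $34,902 × 70% = $24,431.40.
Less the $1,800 deductible: $24,431.40 − $1,800 = $22,631.40.
$22,631.40 exceeds the $10,598 limit, so the insurer pays the limit: $10,598.
Driver's share is the uncovered remainder: $34,902 − $10,598 = $24,304.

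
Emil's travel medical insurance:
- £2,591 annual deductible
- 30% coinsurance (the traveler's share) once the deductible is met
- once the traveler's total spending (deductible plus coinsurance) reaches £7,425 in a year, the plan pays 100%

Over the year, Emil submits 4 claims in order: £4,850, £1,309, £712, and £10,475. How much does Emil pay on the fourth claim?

Bill 1, £4,850: deductible takes £2,591, £2,259 remains; 30% of £2,259 = £677.70. Cost to traveler: £3,268.70. OOP to date £3,268.70.
Bill 2, £1,309: deductible met; 30% of £1,309 = £392.70. Cost to traveler: £392.70. OOP to date £3,661.40.
Bill 3, £712: deductible met; 30% of £712 = £213.60. Cost to traveler: £213.60. OOP to date £3,875.
Bill 4, £10,475: 30% coinsurance on £10,475 = £3,142.50. Traveler owes £3,142.50 (running OOP £7,017.50).

£3,142.50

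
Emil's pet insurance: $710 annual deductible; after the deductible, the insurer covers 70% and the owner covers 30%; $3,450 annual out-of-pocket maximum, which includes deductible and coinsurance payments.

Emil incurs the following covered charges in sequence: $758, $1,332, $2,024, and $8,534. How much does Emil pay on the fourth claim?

$1,718.80

#1 ($758): $710 to deductible, leaving $48; 30% of $48 = $14.40. Owner pays $724.40; OOP now $724.40.
#2 ($1,332): 30% coinsurance on $1,332 = $399.60. Cost to owner: $399.60. OOP to date $1,124.
#3 ($2,024): deductible already satisfied, so owner's share is 30% × $2,024 = $607.20. Owner owes $607.20 (running OOP $1,731.20).
#4 ($8,534): deductible already satisfied, so owner's share is 30% × $8,534 = $2,560.20. OOP would hit $4,291.40 > $3,450, so the cap limits the owner to $3,450 − $1,731.20 = $1,718.80.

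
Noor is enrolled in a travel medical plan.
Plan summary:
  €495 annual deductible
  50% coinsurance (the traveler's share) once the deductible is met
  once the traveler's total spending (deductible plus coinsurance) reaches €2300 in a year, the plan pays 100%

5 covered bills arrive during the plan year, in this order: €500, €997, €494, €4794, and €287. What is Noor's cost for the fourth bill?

Claim 1 (€500): deductible takes €495, €5 remains; traveler's 50% is €2.50. Traveler pays €497.50; OOP now €497.50.
Claim 2 (€997): deductible already satisfied, so traveler's share is 50% × €997 = €498.50. Traveler owes €498.50 (running OOP €996).
Claim 3 (€494): deductible already satisfied, so traveler's share is 50% × €494 = €247. Traveler pays €247; OOP now €1243.
Claim 4 (€4794): 50% coinsurance on €4794 = €2397. Adding that to €1243 gives €3640, past the €2300 cap; traveler pays only €2300 − €1243 = €1057.

€1057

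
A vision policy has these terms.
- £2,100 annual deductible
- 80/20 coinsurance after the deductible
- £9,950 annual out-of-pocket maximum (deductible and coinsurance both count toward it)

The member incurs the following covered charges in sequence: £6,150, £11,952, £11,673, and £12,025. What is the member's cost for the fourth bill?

Bill 1, £6,150: £2,100 finishes the deductible; £4,050 goes to coinsurance; coinsurance £4,050 × 20% = £810. Member owes £2,910 (running OOP £2,910).
Bill 2, £11,952: 20% coinsurance on £11,952 = £2,390.40. Member owes £2,390.40 (running OOP £5,300.40).
Bill 3, £11,673: 20% coinsurance on £11,673 = £2,334.60. Member owes £2,334.60 (running OOP £7,635).
Bill 4, £12,025: deductible already satisfied, so member's share is 20% × £12,025 = £2,405. Adding that to £7,635 gives £10,040, past the £9,950 cap; member pays only £9,950 − £7,635 = £2,315.

£2,315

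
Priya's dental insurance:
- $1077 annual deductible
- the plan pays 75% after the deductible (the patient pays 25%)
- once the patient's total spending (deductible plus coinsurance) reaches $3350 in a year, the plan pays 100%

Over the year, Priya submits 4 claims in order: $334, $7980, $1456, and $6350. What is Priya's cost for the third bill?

$364

#1 ($334): all of it applies to the deductible. Patient owes $334 (running OOP $334).
#2 ($7980): deductible takes $743, $7237 remains; 25% of $7237 = $1809.25. Patient owes $2552.25 (running OOP $2886.25).
#3 ($1456): deductible already satisfied, so patient's share is 25% × $1456 = $364. Patient pays $364; OOP now $3250.25.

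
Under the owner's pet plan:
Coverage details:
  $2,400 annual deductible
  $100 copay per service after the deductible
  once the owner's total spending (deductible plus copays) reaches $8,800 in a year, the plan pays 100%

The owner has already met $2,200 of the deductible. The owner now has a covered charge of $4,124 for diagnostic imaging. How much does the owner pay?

$300

Remaining deductible: $2,400 − $2,200 = $200.
After the $200 deductible portion, $4,124 − $200 = $3,924 is subject to the copay.
Copay on this service: $100.
That puts the owner's cost at $200 + $100 = $300 before any cap.
Total out-of-pocket so far would be $2,200 + $300 = $2,500, below the $8,800 cap — no reduction.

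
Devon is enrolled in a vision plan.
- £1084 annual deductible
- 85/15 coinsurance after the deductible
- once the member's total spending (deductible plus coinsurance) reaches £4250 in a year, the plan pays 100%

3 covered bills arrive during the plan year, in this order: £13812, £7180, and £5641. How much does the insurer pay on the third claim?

Claim 1 (£13812): deductible takes £1084, £12728 remains; coinsurance £12728 × 15% = £1909.20. Member pays £2993.20; OOP now £2993.20. Plan pays £13812 − £2993.20 = £10818.80.
Claim 2 (£7180): 15% coinsurance on £7180 = £1077. Member pays £1077; OOP now £4070.20. Plan pays £7180 − £1077 = £6103.
Claim 3 (£5641): deductible met; 15% of £5641 = £846.15. Adding that to £4070.20 gives £4916.35, past the £4250 cap; member pays only £4250 − £4070.20 = £179.80. Plan pays £5641 − £179.80 = £5461.20.

£5461.20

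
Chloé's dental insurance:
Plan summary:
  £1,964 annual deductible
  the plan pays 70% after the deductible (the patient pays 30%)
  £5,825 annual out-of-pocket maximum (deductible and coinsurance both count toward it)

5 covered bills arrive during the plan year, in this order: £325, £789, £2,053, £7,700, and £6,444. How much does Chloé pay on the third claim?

£1,210.90

Claim 1 — £325: entire amount goes to the deductible. Cost to patient: £325. OOP to date £325.
Claim 2 — £789: all of it applies to the deductible. Patient pays £789; OOP now £1,114.
Claim 3 — £2,053: £850 to deductible, leaving £1,203; coinsurance £1,203 × 30% = £360.90. Patient owes £1,210.90 (running OOP £2,324.90).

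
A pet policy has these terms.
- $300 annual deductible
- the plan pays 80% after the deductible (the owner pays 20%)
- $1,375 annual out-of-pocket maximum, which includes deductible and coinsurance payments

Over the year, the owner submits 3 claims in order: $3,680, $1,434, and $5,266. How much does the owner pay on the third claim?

$112.20

Claim 1 ($3,680): $300 finishes the deductible; $3,380 goes to coinsurance; 20% of $3,380 = $676. Owner pays $976; OOP now $976.
Claim 2 ($1,434): deductible met; 20% of $1,434 = $286.80. Owner owes $286.80 (running OOP $1,262.80).
Claim 3 ($5,266): 20% coinsurance on $5,266 = $1,053.20. Adding that to $1,262.80 gives $2,316, past the $1,375 cap; owner pays only $1,375 − $1,262.80 = $112.20.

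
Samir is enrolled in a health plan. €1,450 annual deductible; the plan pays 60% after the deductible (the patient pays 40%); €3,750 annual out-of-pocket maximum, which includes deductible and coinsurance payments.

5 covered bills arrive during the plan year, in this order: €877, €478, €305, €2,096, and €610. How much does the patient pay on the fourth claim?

€838.40

Claim 1 (€877): entire amount goes to the deductible. Patient owes €877 (running OOP €877).
Claim 2 (€478): fully absorbed by the deductible. Patient owes €478 (running OOP €1,355).
Claim 3 (€305): deductible takes €95, €210 remains; 40% of €210 = €84. Patient pays €179; OOP now €1,534.
Claim 4 (€2,096): deductible met; 40% of €2,096 = €838.40. Cost to patient: €838.40. OOP to date €2,372.40.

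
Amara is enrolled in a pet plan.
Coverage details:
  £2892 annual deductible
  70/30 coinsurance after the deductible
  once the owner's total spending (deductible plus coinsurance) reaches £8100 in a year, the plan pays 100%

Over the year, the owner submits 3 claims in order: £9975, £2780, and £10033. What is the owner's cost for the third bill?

Claim 1 (£9975): £2892 finishes the deductible; £7083 goes to coinsurance; owner's 30% is £2124.90. Cost to owner: £5016.90. OOP to date £5016.90.
Claim 2 (£2780): 30% coinsurance on £2780 = £834. Cost to owner: £834. OOP to date £5850.90.
Claim 3 (£10033): deductible met; 30% of £10033 = £3009.90. OOP would hit £8860.80 > £8100, so the cap limits the owner to £8100 − £5850.90 = £2249.10.

£2249.10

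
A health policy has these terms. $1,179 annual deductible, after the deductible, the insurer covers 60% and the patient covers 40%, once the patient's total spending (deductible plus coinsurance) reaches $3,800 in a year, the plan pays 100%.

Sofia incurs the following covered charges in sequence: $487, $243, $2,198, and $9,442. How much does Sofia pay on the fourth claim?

Claim 1 — $487: all of it applies to the deductible. Cost to patient: $487. OOP to date $487.
Claim 2 — $243: all of it applies to the deductible. Patient pays $243; OOP now $730.
Claim 3 — $2,198: $449 finishes the deductible; $1,749 goes to coinsurance; 40% of $1,749 = $699.60. Patient owes $1,148.60 (running OOP $1,878.60).
Claim 4 — $9,442: deductible met; 40% of $9,442 = $3,776.80. That would push OOP to $5,655.40, over the $3,800 cap, so patient pays $3,800 − $1,878.60 = $1,921.40.

$1,921.40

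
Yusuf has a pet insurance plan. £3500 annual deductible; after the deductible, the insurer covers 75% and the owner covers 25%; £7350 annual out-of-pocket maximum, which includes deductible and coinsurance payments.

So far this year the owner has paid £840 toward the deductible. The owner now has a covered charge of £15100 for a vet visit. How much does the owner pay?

£5770

£840 of the £3500 deductible is already met, leaving £2660.
That leaves £15100 − £2660 = £12440 for coinsurance.
Coinsurance: £12440 × 25% = £3110.
That puts the owner's cost at £2660 + £3110 = £5770 before any cap.
Total out-of-pocket so far would be £840 + £5770 = £6610, below the £7350 cap — no reduction.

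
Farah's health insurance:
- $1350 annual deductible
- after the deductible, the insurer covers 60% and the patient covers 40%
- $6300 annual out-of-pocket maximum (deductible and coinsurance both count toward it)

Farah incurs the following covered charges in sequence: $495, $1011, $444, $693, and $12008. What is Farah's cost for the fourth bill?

$277.20

Bill 1, $495: entire amount goes to the deductible. Cost to patient: $495. OOP to date $495.
Bill 2, $1011: deductible takes $855, $156 remains; 40% of $156 = $62.40. Patient owes $917.40 (running OOP $1412.40).
Bill 3, $444: deductible met; 40% of $444 = $177.60. Cost to patient: $177.60. OOP to date $1590.
Bill 4, $693: deductible met; 40% of $693 = $277.20. Patient pays $277.20; OOP now $1867.20.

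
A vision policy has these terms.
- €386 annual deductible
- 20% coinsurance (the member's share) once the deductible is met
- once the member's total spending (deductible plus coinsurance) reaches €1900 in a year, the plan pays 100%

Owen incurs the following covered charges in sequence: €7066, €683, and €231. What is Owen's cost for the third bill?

€41.40

Claim 1 (€7066): deductible takes €386, €6680 remains; coinsurance €6680 × 20% = €1336. Member owes €1722 (running OOP €1722).
Claim 2 (€683): 20% coinsurance on €683 = €136.60. Cost to member: €136.60. OOP to date €1858.60.
Claim 3 (€231): 20% coinsurance on €231 = €46.20. That would push OOP to €1904.80, over the €1900 cap, so member pays €1900 − €1858.60 = €41.40.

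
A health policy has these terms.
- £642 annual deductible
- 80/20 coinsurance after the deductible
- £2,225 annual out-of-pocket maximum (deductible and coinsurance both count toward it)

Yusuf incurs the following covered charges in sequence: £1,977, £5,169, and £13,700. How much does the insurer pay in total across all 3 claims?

£18,621

Claim 1 — £1,977: £642 finishes the deductible; £1,335 goes to coinsurance; coinsurance £1,335 × 20% = £267. Patient pays £909; OOP now £909. Insurer: £1,977 − £909 = £1,068.
Claim 2 — £5,169: deductible met; 20% of £5,169 = £1,033.80. Cost to patient: £1,033.80. OOP to date £1,942.80. Insurer: £5,169 − £1,033.80 = £4,135.20.
Claim 3 — £13,700: 20% coinsurance on £13,700 = £2,740. Adding that to £1,942.80 gives £4,682.80, past the £2,225 cap; patient pays only £2,225 − £1,942.80 = £282.20. Insurer: £13,700 − £282.20 = £13,417.80.
Insurer total: £1,068 + £4,135.20 + £13,417.80 = £18,621.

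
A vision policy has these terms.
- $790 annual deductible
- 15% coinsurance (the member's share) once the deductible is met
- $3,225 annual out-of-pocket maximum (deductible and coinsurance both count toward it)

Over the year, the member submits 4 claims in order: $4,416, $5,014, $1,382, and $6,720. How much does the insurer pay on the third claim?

$1,174.70

Claim 1 ($4,416): $790 to deductible, leaving $3,626; coinsurance $3,626 × 15% = $543.90. Member pays $1,333.90; OOP now $1,333.90. Insurer: $4,416 − $1,333.90 = $3,082.10.
Claim 2 ($5,014): 15% coinsurance on $5,014 = $752.10. Member pays $752.10; OOP now $2,086. Insurer: $5,014 − $752.10 = $4,261.90.
Claim 3 ($1,382): 15% coinsurance on $1,382 = $207.30. Member owes $207.30 (running OOP $2,293.30). Plan pays $1,382 − $207.30 = $1,174.70.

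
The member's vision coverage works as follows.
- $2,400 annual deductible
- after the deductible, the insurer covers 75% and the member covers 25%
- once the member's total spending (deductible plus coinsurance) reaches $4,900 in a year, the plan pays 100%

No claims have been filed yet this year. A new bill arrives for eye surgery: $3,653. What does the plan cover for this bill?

The full $2,400 deductible is still open; $2,400 of this bill applies to it.
After the $2,400 deductible portion, $3,653 − $2,400 = $1,253 is subject to coinsurance.
Coinsurance: $1,253 × 25% = $313.25.
Member responsibility before any cap: $2,400 + $313.25 = $2,713.25.
Cumulative spending $0 + $2,713.25 = $2,713.25 stays under the $4,900 maximum.
Insurer pays the balance: $3,653 − $2,713.25 = $939.75.

$939.75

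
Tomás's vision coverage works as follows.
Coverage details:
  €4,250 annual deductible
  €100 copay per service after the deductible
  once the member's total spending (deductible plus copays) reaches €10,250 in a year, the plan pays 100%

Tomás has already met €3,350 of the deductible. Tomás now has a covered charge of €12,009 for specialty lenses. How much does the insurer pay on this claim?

€11,009

€3,350 of the €4,250 deductible is already met, leaving €900.
That leaves €12,009 − €900 = €11,109 for the copay.
Copay on this service: €100.
So the member owes €900 + €100 = €1,000 before any cap.
Total out-of-pocket so far would be €3,350 + €1,000 = €4,350, below the €10,250 cap — no reduction.
Insurer pays the balance: €12,009 − €1,000 = €11,009.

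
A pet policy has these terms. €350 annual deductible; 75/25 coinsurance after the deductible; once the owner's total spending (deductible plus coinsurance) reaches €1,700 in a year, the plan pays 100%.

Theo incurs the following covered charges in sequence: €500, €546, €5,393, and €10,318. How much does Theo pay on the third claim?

€1,176

Claim 1 (€500): deductible takes €350, €150 remains; coinsurance €150 × 25% = €37.50. Owner pays €387.50; OOP now €387.50.
Claim 2 (€546): deductible met; 25% of €546 = €136.50. Owner owes €136.50 (running OOP €524).
Claim 3 (€5,393): deductible met; 25% of €5,393 = €1,348.25. OOP would hit €1,872.25 > €1,700, so the cap limits the owner to €1,700 − €524 = €1,176.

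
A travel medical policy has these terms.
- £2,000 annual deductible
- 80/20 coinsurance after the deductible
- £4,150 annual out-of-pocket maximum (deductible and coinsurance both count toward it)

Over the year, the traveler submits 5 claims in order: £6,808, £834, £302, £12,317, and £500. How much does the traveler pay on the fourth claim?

#1 (£6,808): £2,000 finishes the deductible; £4,808 goes to coinsurance; traveler's 20% is £961.60. Traveler owes £2,961.60 (running OOP £2,961.60).
#2 (£834): deductible already satisfied, so traveler's share is 20% × £834 = £166.80. Traveler pays £166.80; OOP now £3,128.40.
#3 (£302): deductible met; 20% of £302 = £60.40. Traveler owes £60.40 (running OOP £3,188.80).
#4 (£12,317): deductible already satisfied, so traveler's share is 20% × £12,317 = £2,463.40. That would push OOP to £5,652.20, over the £4,150 cap, so traveler pays £4,150 − £3,188.80 = £961.20.

£961.20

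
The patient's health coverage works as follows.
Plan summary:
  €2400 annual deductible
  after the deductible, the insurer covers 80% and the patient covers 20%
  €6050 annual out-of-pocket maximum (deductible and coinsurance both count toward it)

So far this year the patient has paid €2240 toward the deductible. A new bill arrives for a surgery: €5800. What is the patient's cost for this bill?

€1288

Remaining deductible: €2400 − €2240 = €160.
After the €160 deductible portion, €5800 − €160 = €5640 is subject to coinsurance.
Patient's 20% share of €5640 is €1128.
That puts the patient's cost at €160 + €1128 = €1288 before any cap.
Total out-of-pocket so far would be €2240 + €1288 = €3528, below the €6050 cap — no reduction.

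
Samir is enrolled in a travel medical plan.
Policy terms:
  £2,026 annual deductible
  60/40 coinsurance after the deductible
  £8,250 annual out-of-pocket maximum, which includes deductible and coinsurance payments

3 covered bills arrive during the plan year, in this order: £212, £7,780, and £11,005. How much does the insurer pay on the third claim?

Claim 1 — £212: fully absorbed by the deductible. Traveler owes £212 (running OOP £212). Plan pays £212 − £212 = £0.
Claim 2 — £7,780: £1,814 finishes the deductible; £5,966 goes to coinsurance; traveler's 40% is £2,386.40. Traveler owes £4,200.40 (running OOP £4,412.40). Plan pays £7,780 − £4,200.40 = £3,579.60.
Claim 3 — £11,005: deductible met; 40% of £11,005 = £4,402. That would push OOP to £8,814.40, over the £8,250 cap, so traveler pays £8,250 − £4,412.40 = £3,837.60. Insurer: £11,005 − £3,837.60 = £7,167.40.

£7,167.40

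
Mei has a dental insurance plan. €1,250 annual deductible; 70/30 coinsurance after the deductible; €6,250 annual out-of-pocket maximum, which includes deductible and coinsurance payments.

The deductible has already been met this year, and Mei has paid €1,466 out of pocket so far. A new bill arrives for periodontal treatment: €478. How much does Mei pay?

€143.40

The deductible is already satisfied, so the full bill goes to coinsurance.
30% of €478 = €143.40 falls to the patient.
Year-to-date out-of-pocket becomes €1,466 + €143.40 = €1,609.40, still under the €6,250 maximum, so no cap applies.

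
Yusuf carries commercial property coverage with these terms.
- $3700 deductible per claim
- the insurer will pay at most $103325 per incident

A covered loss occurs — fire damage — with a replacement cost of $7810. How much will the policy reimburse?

$4110

Less the $3700 deductible: $7810 − $3700 = $4110.
That's under the $103325 cap, so the insurer reimburses the full $4110.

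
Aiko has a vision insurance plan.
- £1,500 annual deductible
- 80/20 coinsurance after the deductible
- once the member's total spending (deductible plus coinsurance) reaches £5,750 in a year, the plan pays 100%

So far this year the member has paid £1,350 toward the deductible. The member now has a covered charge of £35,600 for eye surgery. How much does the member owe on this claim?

£4,400

Deductible still to meet: £1,500 − £1,350 = £150.
That leaves £35,600 − £150 = £35,450 for coinsurance.
20% of £35,450 = £7,090 falls to the member.
So the member owes £150 + £7,090 = £7,240 before any cap.
Year-to-date out-of-pocket would reach £1,350 + £7,240 = £8,590, above the £5,750 maximum, so the member pays only £5,750 − £1,350 = £4,400.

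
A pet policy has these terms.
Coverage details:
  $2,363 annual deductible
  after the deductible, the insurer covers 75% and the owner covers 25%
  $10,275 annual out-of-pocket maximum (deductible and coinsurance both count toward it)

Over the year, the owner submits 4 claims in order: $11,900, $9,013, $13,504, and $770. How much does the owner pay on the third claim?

Bill 1, $11,900: deductible takes $2,363, $9,537 remains; coinsurance $9,537 × 25% = $2,384.25. Owner owes $4,747.25 (running OOP $4,747.25).
Bill 2, $9,013: deductible already satisfied, so owner's share is 25% × $9,013 = $2,253.25. Cost to owner: $2,253.25. OOP to date $7,000.50.
Bill 3, $13,504: deductible already satisfied, so owner's share is 25% × $13,504 = $3,376. That would push OOP to $10,376.50, over the $10,275 cap, so owner pays $10,275 − $7,000.50 = $3,274.50.

$3,274.50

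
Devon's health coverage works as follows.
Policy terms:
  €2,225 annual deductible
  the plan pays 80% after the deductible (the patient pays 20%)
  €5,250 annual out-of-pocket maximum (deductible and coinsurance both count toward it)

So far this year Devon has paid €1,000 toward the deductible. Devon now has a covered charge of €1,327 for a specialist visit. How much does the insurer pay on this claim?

Remaining deductible: €2,225 − €1,000 = €1,225.
After the €1,225 deductible portion, €1,327 − €1,225 = €102 is subject to coinsurance.
Coinsurance: €102 × 20% = €20.40.
That puts the patient's cost at €1,225 + €20.40 = €1,245.40 before any cap.
Total out-of-pocket so far would be €1,000 + €1,245.40 = €2,245.40, below the €5,250 cap — no reduction.
The insurer covers the remainder: €1,327 − €1,245.40 = €81.60.

€81.60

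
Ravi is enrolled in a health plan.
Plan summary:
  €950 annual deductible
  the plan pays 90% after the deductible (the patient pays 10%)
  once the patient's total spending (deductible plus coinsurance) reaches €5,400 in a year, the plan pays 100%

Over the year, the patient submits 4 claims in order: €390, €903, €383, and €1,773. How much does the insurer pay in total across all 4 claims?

€2,249.10

#1 (€390): fully absorbed by the deductible. Patient pays €390; OOP now €390. Plan pays €390 − €390 = €0.
#2 (€903): deductible takes €560, €343 remains; patient's 10% is €34.30. Patient owes €594.30 (running OOP €984.30). Insurer: €903 − €594.30 = €308.70.
#3 (€383): deductible already satisfied, so patient's share is 10% × €383 = €38.30. Cost to patient: €38.30. OOP to date €1,022.60. Insurer: €383 − €38.30 = €344.70.
#4 (€1,773): 10% coinsurance on €1,773 = €177.30. Patient pays €177.30; OOP now €1,199.90. Plan pays €1,773 − €177.30 = €1,595.70.
Insurer total = bills − patient's total = €3,449 − €1,199.90 = €2,249.10.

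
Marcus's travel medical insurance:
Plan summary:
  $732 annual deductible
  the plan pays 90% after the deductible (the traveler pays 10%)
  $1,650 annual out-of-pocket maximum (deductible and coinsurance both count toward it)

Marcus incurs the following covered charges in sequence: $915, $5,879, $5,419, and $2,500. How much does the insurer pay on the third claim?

#1 ($915): deductible takes $732, $183 remains; coinsurance $183 × 10% = $18.30. Traveler owes $750.30 (running OOP $750.30). Plan pays $915 − $750.30 = $164.70.
#2 ($5,879): deductible met; 10% of $5,879 = $587.90. Traveler pays $587.90; OOP now $1,338.20. Plan pays $5,879 − $587.90 = $5,291.10.
#3 ($5,419): deductible already satisfied, so traveler's share is 10% × $5,419 = $541.90. Adding that to $1,338.20 gives $1,880.10, past the $1,650 cap; traveler pays only $1,650 − $1,338.20 = $311.80. Insurer: $5,419 − $311.80 = $5,107.20.

$5,107.20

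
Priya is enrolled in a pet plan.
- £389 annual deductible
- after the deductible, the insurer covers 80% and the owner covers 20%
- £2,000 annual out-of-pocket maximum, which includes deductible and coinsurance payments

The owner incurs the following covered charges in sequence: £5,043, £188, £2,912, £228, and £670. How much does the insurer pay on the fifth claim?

£655.40

Bill 1, £5,043: deductible takes £389, £4,654 remains; 20% of £4,654 = £930.80. Cost to owner: £1,319.80. OOP to date £1,319.80. Insurer: £5,043 − £1,319.80 = £3,723.20.
Bill 2, £188: deductible met; 20% of £188 = £37.60. Cost to owner: £37.60. OOP to date £1,357.40. Plan pays £188 − £37.60 = £150.40.
Bill 3, £2,912: deductible already satisfied, so owner's share is 20% × £2,912 = £582.40. Owner pays £582.40; OOP now £1,939.80. Insurer: £2,912 − £582.40 = £2,329.60.
Bill 4, £228: deductible met; 20% of £228 = £45.60. Cost to owner: £45.60. OOP to date £1,985.40. Insurer: £228 − £45.60 = £182.40.
Bill 5, £670: deductible met; 20% of £670 = £134. Adding that to £1,985.40 gives £2,119.40, past the £2,000 cap; owner pays only £2,000 − £1,985.40 = £14.60. Insurer: £670 − £14.60 = £655.40.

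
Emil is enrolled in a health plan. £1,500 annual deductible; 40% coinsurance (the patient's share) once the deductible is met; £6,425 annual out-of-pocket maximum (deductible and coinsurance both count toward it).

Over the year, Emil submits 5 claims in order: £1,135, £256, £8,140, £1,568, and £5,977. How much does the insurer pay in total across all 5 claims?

£10,651

Claim 1 (£1,135): fully absorbed by the deductible. Cost to patient: £1,135. OOP to date £1,135. Insurer: £1,135 − £1,135 = £0.
Claim 2 (£256): all of it applies to the deductible. Patient owes £256 (running OOP £1,391). Plan pays £256 − £256 = £0.
Claim 3 (£8,140): deductible takes £109, £8,031 remains; 40% of £8,031 = £3,212.40. Patient pays £3,321.40; OOP now £4,712.40. Insurer: £8,140 − £3,321.40 = £4,818.60.
Claim 4 (£1,568): deductible already satisfied, so patient's share is 40% × £1,568 = £627.20. Patient owes £627.20 (running OOP £5,339.60). Insurer: £1,568 − £627.20 = £940.80.
Claim 5 (£5,977): deductible met; 40% of £5,977 = £2,390.80. OOP would hit £7,730.40 > £6,425, so the cap limits the patient to £6,425 − £5,339.60 = £1,085.40. Plan pays £5,977 − £1,085.40 = £4,891.60.
Insurer total: £0 + £0 + £4,818.60 + £940.80 + £4,891.60 = £10,651.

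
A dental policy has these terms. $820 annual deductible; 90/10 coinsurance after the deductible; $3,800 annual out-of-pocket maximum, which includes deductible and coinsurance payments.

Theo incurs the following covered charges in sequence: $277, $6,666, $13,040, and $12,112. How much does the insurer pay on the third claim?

Claim 1 ($277): entire amount goes to the deductible. Patient owes $277 (running OOP $277). Insurer: $277 − $277 = $0.
Claim 2 ($6,666): $543 finishes the deductible; $6,123 goes to coinsurance; coinsurance $6,123 × 10% = $612.30. Cost to patient: $1,155.30. OOP to date $1,432.30. Plan pays $6,666 − $1,155.30 = $5,510.70.
Claim 3 ($13,040): deductible met; 10% of $13,040 = $1,304. Patient pays $1,304; OOP now $2,736.30. Insurer: $13,040 − $1,304 = $11,736.

$11,736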